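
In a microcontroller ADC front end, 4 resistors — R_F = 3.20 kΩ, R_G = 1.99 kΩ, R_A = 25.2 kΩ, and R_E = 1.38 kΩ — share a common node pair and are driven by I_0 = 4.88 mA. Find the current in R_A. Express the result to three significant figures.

I ≈ 0.123 mA

Conductances: ΣG = 1/3.20 + 1/1.99 + 1/25.2 + 1/1.38 = 1.579 (1/kΩ).
R_A takes the fraction G_k/ΣG = 0.03968/1.579 = 0.02513, so I = 4.88 × 0.02513 = 0.1226 mA.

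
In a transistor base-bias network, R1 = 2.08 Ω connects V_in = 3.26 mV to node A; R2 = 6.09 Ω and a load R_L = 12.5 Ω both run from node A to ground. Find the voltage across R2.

First combine the lower leg with the load: R2 ‖ R_L = 4.095 Ω.
Voltage divider with the loaded lower leg: V_out = 3.26 × 4.095/(2.08 + 4.095) = 3.26 × 0.6632 = 2.162 mV.

V_out ≈ 2.16 mV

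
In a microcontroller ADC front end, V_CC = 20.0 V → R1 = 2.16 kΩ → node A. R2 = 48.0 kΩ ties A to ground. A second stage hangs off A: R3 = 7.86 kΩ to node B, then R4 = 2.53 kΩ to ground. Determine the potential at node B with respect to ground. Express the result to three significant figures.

V_B ≈ 3.89 V

The second stage (R3 + R4 = 10.39 kΩ) loads node A in parallel with R2.
R2 ‖ (R3+R4) = 8.541 kΩ.
V_A = 20.0 × 8.541/(2.16 + 8.541) = 15.96 V.
Stage 2 is unloaded, so V_B = V_A · R4/(R3+R4) = 15.96 × 2.53/10.39 = 3.887 V.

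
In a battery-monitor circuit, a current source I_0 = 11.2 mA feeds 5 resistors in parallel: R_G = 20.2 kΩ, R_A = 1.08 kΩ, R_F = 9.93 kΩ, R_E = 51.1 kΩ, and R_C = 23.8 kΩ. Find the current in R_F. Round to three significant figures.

I ≈ 0.991 mA

ΣG = 1/20.2 + 1/1.08 + 1/9.93 + 1/51.1 + 1/23.8 = 1.138.
R_F takes the fraction G_k/ΣG = 0.1007/1.138 = 0.08851, so I = 11.2 × 0.08851 = 0.9914 mA.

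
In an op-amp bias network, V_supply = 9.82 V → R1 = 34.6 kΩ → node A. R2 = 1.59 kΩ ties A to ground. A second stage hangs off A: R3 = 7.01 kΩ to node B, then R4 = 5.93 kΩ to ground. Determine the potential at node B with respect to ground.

V_B ≈ 0.177 V

The second stage (R3 + R4 = 12.94 kΩ) loads node A in parallel with R2.
Effective lower resistance at A: R2 ‖ 12.94 = 1.416 kΩ.
First divider: V_A = V_supply · 1.416/(34.6 + 1.416) = 0.3861 V.
Then the unloaded second divider: V_B = V_A × R4/(R3+R4) = 0.3861 × 0.4583 = 0.1769 V.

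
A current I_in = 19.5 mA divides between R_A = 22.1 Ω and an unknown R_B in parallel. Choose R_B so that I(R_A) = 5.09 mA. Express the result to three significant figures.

R_B ≈ 7.81 Ω

The fraction through R_A equals R_B/(R_A+R_B).
5.09/19.5 = R_B/(R_A + R_B) → R_B = R_A · (0.2610)/(1 − 0.2610) = 22.1 × 0.3532 = 7.806 Ω.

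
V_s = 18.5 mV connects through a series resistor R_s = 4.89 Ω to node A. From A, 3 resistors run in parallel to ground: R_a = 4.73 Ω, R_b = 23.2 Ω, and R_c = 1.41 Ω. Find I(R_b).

I ≈ 0.140 mA

Combine the parallel branches: R_p = (1/4.73 + 1/23.2 + 1/1.41)⁻¹ = 1.038 Ω.
Node voltage V_A = V_s · R_p/(R_s + R_p) = 18.5 × 0.1750 = 3.238 mV.
I(R_b) = V_A / R_b = 3.238/23.2 = 0.1396 mA.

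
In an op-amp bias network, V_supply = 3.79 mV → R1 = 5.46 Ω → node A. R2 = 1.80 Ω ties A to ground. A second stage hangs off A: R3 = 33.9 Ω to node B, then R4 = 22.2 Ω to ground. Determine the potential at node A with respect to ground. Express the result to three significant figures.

V_A ≈ 0.918 mV

The second stage (R3 + R4 = 56.10 Ω) loads node A in parallel with R2.
R2 ‖ (R3+R4) = 1.744 Ω.
V_A = 3.79 × 1.744/(5.46 + 1.744) = 0.9175 mV.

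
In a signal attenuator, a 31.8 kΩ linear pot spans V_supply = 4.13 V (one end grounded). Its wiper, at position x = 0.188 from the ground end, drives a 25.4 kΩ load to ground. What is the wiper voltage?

Lower segment x·R_p = 5.978 kΩ; upper segment (1−x)·R_p = 25.82 kΩ.
Lower segment in parallel with the load: 5.978 ‖ 25.4 = 4.839 kΩ.
V_out = 4.13 × 4.839/(25.82 + 4.839) = 0.6519 V.

V_out ≈ 0.652 V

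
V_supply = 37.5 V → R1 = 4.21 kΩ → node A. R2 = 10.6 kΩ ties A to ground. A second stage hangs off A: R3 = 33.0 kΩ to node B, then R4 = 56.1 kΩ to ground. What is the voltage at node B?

V_B ≈ 16.3 V

Looking into the second stage from A: R3 + R4 = 89.10 kΩ appears in parallel with R2.
Effective lower resistance at A: R2 ‖ 89.10 = 9.473 kΩ.
First divider: V_A = V_supply · 9.473/(4.21 + 9.473) = 25.96 V.
Then the unloaded second divider: V_B = V_A × R4/(R3+R4) = 25.96 × 0.6296 = 16.35 V.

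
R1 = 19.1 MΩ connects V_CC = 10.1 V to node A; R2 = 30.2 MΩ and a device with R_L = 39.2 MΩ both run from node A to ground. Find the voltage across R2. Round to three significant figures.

V_out ≈ 4.76 V

First combine the lower leg with the load: R2 ‖ R_L = 17.06 MΩ.
Then V_out = V_CC · R2'/(R1 + R2') = 10.1 × 17.06/36.16 = 4.765 V.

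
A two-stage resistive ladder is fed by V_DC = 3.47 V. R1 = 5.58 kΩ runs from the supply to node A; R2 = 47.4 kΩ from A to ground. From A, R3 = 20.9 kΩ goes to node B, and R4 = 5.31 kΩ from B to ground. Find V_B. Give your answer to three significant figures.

V_B ≈ 0.528 V

Looking into the second stage from A: R3 + R4 = 26.21 kΩ appears in parallel with R2.
R2 ‖ (R3+R4) = 16.88 kΩ.
V_A = 3.47 × 16.88/(5.58 + 16.88) = 2.608 V.
V_B = V_A × 0.2026 = 0.5283 V.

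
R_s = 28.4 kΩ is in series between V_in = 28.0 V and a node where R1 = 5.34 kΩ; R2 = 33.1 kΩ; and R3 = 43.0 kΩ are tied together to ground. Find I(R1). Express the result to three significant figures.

I ≈ 0.669 mA

Equivalent of the parallel group: R_p = 4.154 kΩ.
V_A by voltage divider: V_A = 28.0 × 4.154/(28.4 + 4.154) = 3.573 V.
I(R1) = V_A / R1 = 3.573/5.34 = 0.6691 mA.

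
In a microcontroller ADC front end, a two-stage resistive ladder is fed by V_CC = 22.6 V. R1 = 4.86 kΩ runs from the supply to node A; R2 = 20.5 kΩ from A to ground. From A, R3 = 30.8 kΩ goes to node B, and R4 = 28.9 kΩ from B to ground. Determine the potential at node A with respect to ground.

The second stage (R3 + R4 = 59.70 kΩ) loads node A in parallel with R2.
Effective lower resistance at A: R2 ‖ 59.70 = 15.26 kΩ.
V_A = 22.6 × 15.26/(4.86 + 15.26) = 17.14 V.

V_A ≈ 17.1 V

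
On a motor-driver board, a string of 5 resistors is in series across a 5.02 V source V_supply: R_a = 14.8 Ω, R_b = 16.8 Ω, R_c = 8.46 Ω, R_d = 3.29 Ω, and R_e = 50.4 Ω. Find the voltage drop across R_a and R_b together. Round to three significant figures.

ΣR = 14.8 + 16.8 + 8.46 + 3.29 + 50.4 = 93.75 Ω.
R_{R_a..R_b} = 14.8 + 16.8 = 31.60 Ω.
Voltage divider: V = V_supply · (31.60 / 93.75) = 5.02 × 0.3371 = 1.692 V.

V ≈ 1.69 V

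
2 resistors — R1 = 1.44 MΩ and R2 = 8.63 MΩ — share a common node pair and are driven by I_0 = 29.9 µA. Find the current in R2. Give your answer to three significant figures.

With just two branches, the current splits inversely with resistance.
So I = 29.9 × 1.44/10.07 = 4.276 µA.

I ≈ 4.28 µA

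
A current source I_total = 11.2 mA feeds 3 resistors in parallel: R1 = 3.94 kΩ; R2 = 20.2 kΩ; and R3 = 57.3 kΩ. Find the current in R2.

I ≈ 1.73 mA

ΣG = 1/3.94 + 1/20.2 + 1/57.3 = 0.3208.
R2 takes the fraction G_k/ΣG = 0.04950/0.3208 = 0.1543, so I = 11.2 × 0.1543 = 1.729 mA.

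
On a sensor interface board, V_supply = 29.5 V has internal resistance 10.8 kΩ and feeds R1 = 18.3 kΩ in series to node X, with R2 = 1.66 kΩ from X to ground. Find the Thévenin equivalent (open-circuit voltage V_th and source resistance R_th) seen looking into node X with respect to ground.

R1' = 10.8 + 18.3 = 29.10 kΩ (source resistance + R1).
V_th is the unloaded tap voltage: V_supply · R2/(R1'+R2) = 29.5 × 0.05397 = 1.592 V.
Zeroing V_supply shorts the top of R1' to ground, so R_th = R1' ‖ R2 = 1.570 kΩ.

V_th ≈ 1.59 V, R_th ≈ 1.57 kΩ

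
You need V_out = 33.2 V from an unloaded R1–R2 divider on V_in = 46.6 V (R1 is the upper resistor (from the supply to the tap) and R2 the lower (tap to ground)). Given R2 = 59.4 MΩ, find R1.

V_out/V_in = R2/(R1+R2) = 0.7124.
R1 = R2·(1/k − 1) = 59.4 × 0.4036 = 23.97 MΩ.

R1 ≈ 24.0 MΩ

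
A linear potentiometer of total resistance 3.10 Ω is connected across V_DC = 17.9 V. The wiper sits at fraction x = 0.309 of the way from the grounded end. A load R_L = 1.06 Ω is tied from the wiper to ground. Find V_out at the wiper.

Split the track: R_lower = x·R_p = 0.9579 Ω, R_upper = (1−x)·R_p = 2.142 Ω.
(x·R_p) ‖ R_L = 0.5032 Ω.
V_out = 17.9 × 0.5032/(2.142 + 0.5032) = 3.405 V.
(Unloaded: V_out = x·V_DC = 5.53 V.)

V_out ≈ 3.40 V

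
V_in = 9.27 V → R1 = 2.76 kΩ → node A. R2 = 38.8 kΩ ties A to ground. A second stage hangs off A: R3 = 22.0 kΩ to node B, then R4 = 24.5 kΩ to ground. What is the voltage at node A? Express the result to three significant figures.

The second stage (R3 + R4 = 46.50 kΩ) loads node A in parallel with R2.
Effective lower resistance at A: R2 ‖ 46.50 = 21.15 kΩ.
So V_A = 9.27 × 0.8846 = 8.200 V.

V_A ≈ 8.20 V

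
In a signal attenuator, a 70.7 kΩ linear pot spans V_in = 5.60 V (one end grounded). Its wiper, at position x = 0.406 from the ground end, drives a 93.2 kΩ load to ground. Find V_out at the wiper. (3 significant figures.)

V_out ≈ 1.92 V

Split the track: R_lower = x·R_p = 28.70 kΩ, R_upper = (1−x)·R_p = 42.00 kΩ.
Lower segment in parallel with the load: 28.70 ‖ 93.2 = 21.95 kΩ.
V_out = 5.60 × 21.95/(42.00 + 21.95) = 1.922 V.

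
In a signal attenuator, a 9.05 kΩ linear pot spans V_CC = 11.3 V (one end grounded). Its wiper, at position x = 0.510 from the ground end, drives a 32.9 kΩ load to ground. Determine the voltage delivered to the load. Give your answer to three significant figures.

Lower segment x·R_p = 4.616 kΩ; upper segment (1−x)·R_p = 4.434 kΩ.
(x·R_p) ‖ R_L = 4.048 kΩ.
Loaded-divider output: V_out = 11.3 × 0.4772 = 5.392 V.
(Unloaded: V_out = x·V_CC = 5.76 V.)

V_out ≈ 5.39 V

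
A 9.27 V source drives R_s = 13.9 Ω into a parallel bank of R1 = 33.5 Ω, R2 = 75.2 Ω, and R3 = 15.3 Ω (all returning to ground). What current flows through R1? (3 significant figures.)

Parallel bank: R_p = 1/(1/33.5 + 1/75.2 + 1/15.3) = 9.216 Ω.
V_A = 9.27 × 9.216/23.12 = 3.696 V.
Branch current I = V_A/R1 = 3.696/33.5 = 0.1103 A.

I ≈ 0.110 A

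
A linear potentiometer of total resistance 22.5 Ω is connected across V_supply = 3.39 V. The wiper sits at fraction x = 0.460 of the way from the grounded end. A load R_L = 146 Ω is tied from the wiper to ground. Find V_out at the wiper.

V_out ≈ 1.50 V

The pot divides into 12.15 Ω above the wiper and 10.35 Ω below.
(x·R_p) ‖ R_L = 9.665 Ω.
Then V_out = V_supply · 9.665/(12.15 + 9.665) = 1.502 V.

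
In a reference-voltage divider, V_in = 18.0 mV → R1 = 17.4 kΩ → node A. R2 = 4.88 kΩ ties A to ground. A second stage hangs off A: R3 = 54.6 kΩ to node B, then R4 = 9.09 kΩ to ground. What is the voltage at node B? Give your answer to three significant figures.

Looking into the second stage from A: R3 + R4 = 63.69 kΩ appears in parallel with R2.
R2 ‖ (R3+R4) = 4.533 kΩ.
First divider: V_A = V_in · 4.533/(17.4 + 4.533) = 3.720 mV.
Stage 2 is unloaded, so V_B = V_A · R4/(R3+R4) = 3.720 × 9.09/63.69 = 0.5309 mV.

V_B ≈ 0.531 mV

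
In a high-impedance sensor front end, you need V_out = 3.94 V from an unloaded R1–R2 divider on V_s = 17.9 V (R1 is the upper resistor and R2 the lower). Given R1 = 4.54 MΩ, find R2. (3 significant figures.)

R2 ≈ 1.28 MΩ

The divider ratio is R2/(R1+R2) = 3.94/17.9 = 0.2201.
So R2 = R1 · V_out/(V_s − V_out) = 4.54 × 3.94/(17.9 − 3.94) = 4.54 × 0.2822 = 1.281 MΩ.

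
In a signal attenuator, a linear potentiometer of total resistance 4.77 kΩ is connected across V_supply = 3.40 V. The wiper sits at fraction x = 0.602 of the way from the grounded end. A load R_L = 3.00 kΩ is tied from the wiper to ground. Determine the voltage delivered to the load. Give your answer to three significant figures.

V_out ≈ 1.48 V

Split the track: R_lower = x·R_p = 2.872 kΩ, R_upper = (1−x)·R_p = 1.898 kΩ.
(x·R_p) ‖ R_L = 1.467 kΩ.
V_out = 3.40 × 1.467/(1.898 + 1.467) = 1.482 V.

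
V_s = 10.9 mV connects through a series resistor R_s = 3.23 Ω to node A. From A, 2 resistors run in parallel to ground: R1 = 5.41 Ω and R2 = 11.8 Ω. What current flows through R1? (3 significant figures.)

I ≈ 1.08 mA

Parallel bank: R_p = 1/(1/5.41 + 1/11.8) = 3.709 Ω.
Node voltage V_A = V_s · R_p/(R_s + R_p) = 10.9 × 0.5345 = 5.826 mV.
Branch current I = V_A/R1 = 5.826/5.41 = 1.077 mA.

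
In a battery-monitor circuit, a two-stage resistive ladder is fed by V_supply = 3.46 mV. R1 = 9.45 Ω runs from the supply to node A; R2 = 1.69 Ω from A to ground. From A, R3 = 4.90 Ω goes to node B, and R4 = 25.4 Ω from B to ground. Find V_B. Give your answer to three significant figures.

V_B ≈ 0.420 mV

Looking into the second stage from A: R3 + R4 = 30.30 Ω appears in parallel with R2.
Effective lower resistance at A: R2 ‖ 30.30 = 1.601 Ω.
So V_A = 3.46 × 0.1449 = 0.5012 mV.
Then the unloaded second divider: V_B = V_A × R4/(R3+R4) = 0.5012 × 0.8383 = 0.4201 mV.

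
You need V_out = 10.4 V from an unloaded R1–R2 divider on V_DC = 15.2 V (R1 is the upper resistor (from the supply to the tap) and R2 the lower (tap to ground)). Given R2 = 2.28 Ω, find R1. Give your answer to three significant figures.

The divider ratio is R2/(R1+R2) = 10.4/15.2 = 0.6842.
So R1 = R2 · (V_DC/V_out − 1) = 2.28 × (15.2/10.4 − 1) = 2.28 × 0.4615 = 1.052 Ω.

R1 ≈ 1.05 Ω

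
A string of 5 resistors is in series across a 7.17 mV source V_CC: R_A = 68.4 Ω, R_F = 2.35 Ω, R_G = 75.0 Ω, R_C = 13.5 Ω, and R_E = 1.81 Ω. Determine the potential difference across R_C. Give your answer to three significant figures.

Series total: ΣR = 68.4 + 2.35 + 75.0 + 13.5 + 1.81 = 161.1 Ω.
By the voltage-divider rule, V = 7.17 × 13.50/161.1 = 0.6010 mV.

V ≈ 0.601 mV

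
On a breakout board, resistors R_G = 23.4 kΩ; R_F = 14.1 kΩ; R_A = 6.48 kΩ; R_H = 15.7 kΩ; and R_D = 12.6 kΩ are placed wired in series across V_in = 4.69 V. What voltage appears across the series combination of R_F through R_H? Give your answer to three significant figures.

V ≈ 2.35 V

Total series resistance ΣR = 23.4 + 14.1 + 6.48 + 15.7 + 12.6 = 72.28 kΩ.
R_{R_F..R_H} = 14.1 + 6.48 + 15.7 = 36.28 kΩ.
Voltage divider: V = V_in · (36.28 / 72.28) = 4.69 × 0.5019 = 2.354 V.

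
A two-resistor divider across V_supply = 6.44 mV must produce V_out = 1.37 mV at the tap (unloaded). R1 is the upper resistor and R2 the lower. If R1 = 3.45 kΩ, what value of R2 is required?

R2 ≈ 0.932 kΩ

The divider ratio is R2/(R1+R2) = 1.37/6.44 = 0.2127.
R2 = R1 · 0.2127/(1 − 0.2127) = 0.9322 kΩ.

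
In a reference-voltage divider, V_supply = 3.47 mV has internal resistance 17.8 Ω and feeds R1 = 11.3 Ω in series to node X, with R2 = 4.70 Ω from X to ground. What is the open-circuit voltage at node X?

V_th ≈ 0.483 mV

R1' = 17.8 + 11.3 = 29.10 Ω (source resistance + R1).
With X open, the divider is unloaded: V_th = 3.47 × 4.70/33.80 = 0.4825 mV.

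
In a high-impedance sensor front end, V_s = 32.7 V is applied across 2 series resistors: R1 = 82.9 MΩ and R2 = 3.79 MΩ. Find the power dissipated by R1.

P ≈ 11.8 µW

ΣR = 86.69 MΩ → I = 32.7/86.69 = 0.3772 µA.
P(R1) = I²·R1 = (0.3772)² × 82.9 = 11.80 µW.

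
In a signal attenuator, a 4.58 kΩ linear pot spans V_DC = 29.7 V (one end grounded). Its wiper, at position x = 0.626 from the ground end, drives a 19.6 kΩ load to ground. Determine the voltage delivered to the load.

Lower segment x·R_p = 2.867 kΩ; upper segment (1−x)·R_p = 1.713 kΩ.
(x·R_p) ‖ R_L = 2.501 kΩ.
V_out = 29.7 × 2.501/(1.713 + 2.501) = 17.63 V.
(Unloaded: V_out = x·V_DC = 18.6 V.)

V_out ≈ 17.6 V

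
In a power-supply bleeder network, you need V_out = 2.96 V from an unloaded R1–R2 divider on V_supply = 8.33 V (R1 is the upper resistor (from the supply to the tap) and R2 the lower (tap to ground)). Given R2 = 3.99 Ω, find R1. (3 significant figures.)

R1 ≈ 7.24 Ω

The divider ratio is R2/(R1+R2) = 2.96/8.33 = 0.3553.
Rearranging, R1 = R2·(1−k)/k = 3.99 × 1.814 = 7.239 Ω.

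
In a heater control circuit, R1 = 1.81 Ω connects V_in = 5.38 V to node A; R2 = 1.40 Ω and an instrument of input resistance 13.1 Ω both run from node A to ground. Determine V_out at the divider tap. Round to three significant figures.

First combine the lower leg with the load: R2 ‖ R_L = 1.265 Ω.
Now apply the divider: V_out = 5.38 × 0.4113 = 2.213 V.
(Unloaded it would be 2.35 V; the load pulls it down.)

V_out ≈ 2.21 V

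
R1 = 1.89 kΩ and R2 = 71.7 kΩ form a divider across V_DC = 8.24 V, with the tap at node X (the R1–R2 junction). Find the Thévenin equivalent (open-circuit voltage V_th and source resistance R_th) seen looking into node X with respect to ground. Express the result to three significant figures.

Open-circuit (no load on X): V_th = V_DC · R2/(R1 + R2) = 8.24 × 71.7/(1.890 + 71.7) = 8.028 V.
Looking into X with the source shorted: R_th = R1·R2/(R1+R2) = 1.890 × 71.7/73.59 = 1.841 kΩ.

V_th ≈ 8.03 V, R_th ≈ 1.84 kΩ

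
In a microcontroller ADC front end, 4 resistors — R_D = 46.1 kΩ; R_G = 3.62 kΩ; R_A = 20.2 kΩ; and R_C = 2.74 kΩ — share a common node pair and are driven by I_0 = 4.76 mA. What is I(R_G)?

I ≈ 1.85 mA

ΣG = 1/46.1 + 1/3.62 + 1/20.2 + 1/2.74 = 0.7124.
Current divider: I(R_G) = I_0 · G_k/ΣG = 4.76 × (0.2762/0.7124) = 4.76 × 0.3878 = 1.846 mA.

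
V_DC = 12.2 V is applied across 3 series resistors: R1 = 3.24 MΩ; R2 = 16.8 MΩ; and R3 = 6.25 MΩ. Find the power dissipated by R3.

The common current is I = 12.2/26.29 = 0.4641 µA.
P(R3) = I²·R3 = (0.4641)² × 6.25 = 1.346 µW.

P ≈ 1.35 µW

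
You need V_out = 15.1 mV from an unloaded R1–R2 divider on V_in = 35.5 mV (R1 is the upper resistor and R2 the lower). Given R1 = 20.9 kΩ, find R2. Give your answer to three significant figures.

R2 ≈ 15.5 kΩ

The divider ratio is R2/(R1+R2) = 15.1/35.5 = 0.4254.
R2 = R1 · 0.4254/(1 − 0.4254) = 15.47 kΩ.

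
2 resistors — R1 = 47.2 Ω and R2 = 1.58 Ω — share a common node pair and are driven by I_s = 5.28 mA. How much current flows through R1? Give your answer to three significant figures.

Two-branch current divider: I_k = I_s · R_other/(R_1 + R_2).
So I = 5.28 × 1.58/48.78 = 0.1710 mA.

I ≈ 0.171 mA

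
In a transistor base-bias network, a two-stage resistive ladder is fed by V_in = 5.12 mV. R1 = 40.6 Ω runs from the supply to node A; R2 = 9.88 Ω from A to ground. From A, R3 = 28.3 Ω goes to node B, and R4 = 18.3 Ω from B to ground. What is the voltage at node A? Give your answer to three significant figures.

V_A ≈ 0.856 mV

Node A sees R2 in parallel with the series input of stage 2, R3 + R4 = 46.60 Ω.
R2 ‖ (R3+R4) = 8.152 Ω.
First divider: V_A = V_in · 8.152/(40.6 + 8.152) = 0.8561 mV.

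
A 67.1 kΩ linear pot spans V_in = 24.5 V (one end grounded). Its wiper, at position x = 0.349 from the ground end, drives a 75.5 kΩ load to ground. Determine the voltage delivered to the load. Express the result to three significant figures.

V_out ≈ 7.11 V

Split the track: R_lower = x·R_p = 23.42 kΩ, R_upper = (1−x)·R_p = 43.68 kΩ.
(x·R_p) ‖ R_L = 17.87 kΩ.
V_out = 24.5 × 17.87/(43.68 + 17.87) = 7.114 V.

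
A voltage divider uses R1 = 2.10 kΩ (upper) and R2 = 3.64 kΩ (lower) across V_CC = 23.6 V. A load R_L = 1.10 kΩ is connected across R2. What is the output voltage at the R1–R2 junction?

V_out ≈ 6.77 V

The load sits in parallel with R2, giving an effective lower resistance R2' = R2·R_L/(R2+R_L) = 0.8447 kΩ.
Now apply the divider: V_out = 23.6 × 0.2869 = 6.770 V.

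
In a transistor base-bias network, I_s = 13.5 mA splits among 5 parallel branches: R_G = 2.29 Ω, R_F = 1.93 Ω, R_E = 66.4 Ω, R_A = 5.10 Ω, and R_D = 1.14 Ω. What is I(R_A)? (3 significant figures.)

I ≈ 1.30 mA

Conductances: ΣG = 1/2.29 + 1/1.93 + 1/66.4 + 1/5.10 + 1/1.14 = 2.043 (1/Ω).
By the current-divider rule, I = I_s · G_k/ΣG = 13.5 × 0.09597 = 1.296 mA.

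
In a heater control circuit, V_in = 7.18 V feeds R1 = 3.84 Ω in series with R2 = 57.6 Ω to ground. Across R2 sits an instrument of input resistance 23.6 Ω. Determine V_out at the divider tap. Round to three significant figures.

First combine the lower leg with the load: R2 ‖ R_L = 16.74 Ω.
Now apply the divider: V_out = 7.18 × 0.8134 = 5.840 V.

V_out ≈ 5.84 V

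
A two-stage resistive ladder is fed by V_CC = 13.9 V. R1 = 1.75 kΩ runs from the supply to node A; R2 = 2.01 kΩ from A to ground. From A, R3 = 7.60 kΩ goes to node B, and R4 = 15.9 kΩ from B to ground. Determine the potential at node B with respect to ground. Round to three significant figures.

V_B ≈ 4.84 V

Looking into the second stage from A: R3 + R4 = 23.50 kΩ appears in parallel with R2.
R2 ‖ (R3+R4) = 1.852 kΩ.
So V_A = 13.9 × 0.5141 = 7.146 V.
Stage 2 is unloaded, so V_B = V_A · R4/(R3+R4) = 7.146 × 15.9/23.50 = 4.835 V.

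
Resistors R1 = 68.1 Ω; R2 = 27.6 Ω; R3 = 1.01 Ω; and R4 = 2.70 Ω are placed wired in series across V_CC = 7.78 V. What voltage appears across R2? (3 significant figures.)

V ≈ 2.16 V

Series total: ΣR = 68.1 + 27.6 + 1.01 + 2.70 = 99.41 Ω.
Voltage divider: V = V_CC · (27.60 / 99.41) = 7.78 × 0.2776 = 2.160 V.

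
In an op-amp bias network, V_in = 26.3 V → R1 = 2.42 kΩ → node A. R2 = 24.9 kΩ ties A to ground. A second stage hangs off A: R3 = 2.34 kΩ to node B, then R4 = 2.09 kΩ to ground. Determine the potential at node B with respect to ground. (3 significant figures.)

V_B ≈ 7.55 V

Looking into the second stage from A: R3 + R4 = 4.430 kΩ appears in parallel with R2.
R2 ‖ (R3+R4) = 3.761 kΩ.
So V_A = 26.3 × 0.6085 = 16.00 V.
Stage 2 is unloaded, so V_B = V_A · R4/(R3+R4) = 16.00 × 2.09/4.430 = 7.550 V.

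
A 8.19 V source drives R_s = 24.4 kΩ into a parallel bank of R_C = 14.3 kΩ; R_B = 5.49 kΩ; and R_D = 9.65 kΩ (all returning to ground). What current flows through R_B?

Equivalent of the parallel group: R_p = 2.811 kΩ.
V_A by voltage divider: V_A = 8.19 × 2.811/(24.4 + 2.811) = 0.8461 V.
Branch current I = V_A/R_B = 0.8461/5.49 = 0.1541 mA.

I ≈ 0.154 mA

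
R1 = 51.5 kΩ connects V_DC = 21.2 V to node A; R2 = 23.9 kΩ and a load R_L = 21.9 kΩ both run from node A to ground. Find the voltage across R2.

V_out ≈ 3.85 V

R2 ‖ R_L = (23.9 × 21.9)/(23.9 + 21.9) = 11.43 kΩ.
Voltage divider with the loaded lower leg: V_out = 21.2 × 11.43/(51.5 + 11.43) = 21.2 × 0.1816 = 3.850 V.
(Unloaded it would be 6.72 V; the load pulls it down.)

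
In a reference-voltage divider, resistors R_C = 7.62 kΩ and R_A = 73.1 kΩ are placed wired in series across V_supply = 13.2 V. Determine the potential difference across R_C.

Total series resistance ΣR = 7.62 + 73.1 = 80.72 kΩ.
V = V_supply · R/ΣR = 13.2 × 0.09440 = 1.246 V.

V ≈ 1.25 V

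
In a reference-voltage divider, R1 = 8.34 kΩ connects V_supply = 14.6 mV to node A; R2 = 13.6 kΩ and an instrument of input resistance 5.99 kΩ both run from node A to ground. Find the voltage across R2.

The load sits in parallel with R2, giving an effective lower resistance R2' = R2·R_L/(R2+R_L) = 4.158 kΩ.
Voltage divider with the loaded lower leg: V_out = 14.6 × 4.158/(8.34 + 4.158) = 14.6 × 0.3327 = 4.858 mV.

V_out ≈ 4.86 mV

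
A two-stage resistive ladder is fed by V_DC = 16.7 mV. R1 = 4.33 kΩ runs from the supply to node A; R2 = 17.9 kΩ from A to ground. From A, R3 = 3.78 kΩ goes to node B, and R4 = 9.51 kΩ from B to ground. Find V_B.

V_B ≈ 7.62 mV

Node A sees R2 in parallel with the series input of stage 2, R3 + R4 = 13.29 kΩ.
Effective lower resistance at A: R2 ‖ 13.29 = 7.627 kΩ.
V_A = 16.7 × 7.627/(4.33 + 7.627) = 10.65 mV.
V_B = V_A × 0.7156 = 7.623 mV.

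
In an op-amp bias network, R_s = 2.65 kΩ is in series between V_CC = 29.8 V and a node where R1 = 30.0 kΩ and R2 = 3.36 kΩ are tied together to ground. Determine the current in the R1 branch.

I ≈ 0.529 mA

Equivalent of the parallel group: R_p = 3.022 kΩ.
V_A = 29.8 × 3.022/5.672 = 15.88 V.
Branch current I = V_A/R1 = 15.88/30.0 = 0.5292 mA.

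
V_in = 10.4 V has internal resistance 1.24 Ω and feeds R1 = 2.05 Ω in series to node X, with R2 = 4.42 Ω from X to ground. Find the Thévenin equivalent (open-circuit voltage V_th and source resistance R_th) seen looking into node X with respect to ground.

V_th ≈ 5.96 V, R_th ≈ 1.89 Ω

R1' = 1.24 + 2.05 = 3.290 Ω (source resistance + R1).
Open-circuit (no load on X): V_th = V_in · R2/(R1' + R2) = 10.4 × 4.42/(3.290 + 4.42) = 5.962 V.
Zeroing V_in shorts the top of R1' to ground, so R_th = R1' ‖ R2 = 1.886 Ω.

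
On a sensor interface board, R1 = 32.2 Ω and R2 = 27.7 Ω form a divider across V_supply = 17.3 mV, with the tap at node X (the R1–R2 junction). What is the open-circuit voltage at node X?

V_th ≈ 8.00 mV

With X open, the divider is unloaded: V_th = 17.3 × 27.7/59.90 = 8.000 mV.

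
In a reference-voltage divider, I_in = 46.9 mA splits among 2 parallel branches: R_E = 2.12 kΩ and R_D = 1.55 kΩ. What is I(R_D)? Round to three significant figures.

Two-branch current divider: I_k = I_in · R_other/(R_1 + R_2).
I(R_D) = 46.9 × 2.12/(2.12 + 1.55) = 46.9 × 0.5777 = 27.09 mA.

I ≈ 27.1 mA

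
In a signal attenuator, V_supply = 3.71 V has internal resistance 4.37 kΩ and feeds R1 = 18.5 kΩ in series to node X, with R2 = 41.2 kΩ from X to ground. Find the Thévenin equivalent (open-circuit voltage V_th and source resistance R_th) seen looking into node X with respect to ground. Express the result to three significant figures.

V_th ≈ 2.39 V, R_th ≈ 14.7 kΩ

R1' = 4.37 + 18.5 = 22.87 kΩ (source resistance + R1).
With X open, the divider is unloaded: V_th = 3.71 × 41.2/64.07 = 2.386 V.
Looking into X with the source shorted: R_th = R1'·R2/(R1'+R2) = 22.87 × 41.2/64.07 = 14.71 kΩ.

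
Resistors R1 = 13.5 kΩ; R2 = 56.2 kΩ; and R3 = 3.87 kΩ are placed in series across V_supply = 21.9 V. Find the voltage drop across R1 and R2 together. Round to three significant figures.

V ≈ 20.7 V

Series total: ΣR = 13.5 + 56.2 + 3.87 = 73.57 kΩ.
R_{R1..R2} = 13.5 + 56.2 = 69.70 kΩ.
V = V_supply · R/ΣR = 21.9 × 0.9474 = 20.75 V.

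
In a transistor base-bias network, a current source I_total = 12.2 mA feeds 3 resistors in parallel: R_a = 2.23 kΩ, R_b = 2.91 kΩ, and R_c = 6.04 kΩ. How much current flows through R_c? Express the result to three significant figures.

I ≈ 2.11 mA

Total conductance ΣG = 1/2.23 + 1/2.91 + 1/6.04 = 0.9576 (units of 1/kΩ).
By the current-divider rule, I = I_total · G_k/ΣG = 12.2 × 0.1729 = 2.109 mA.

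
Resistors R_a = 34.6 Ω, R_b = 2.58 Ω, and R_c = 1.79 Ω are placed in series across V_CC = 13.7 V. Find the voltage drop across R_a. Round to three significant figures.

Total series resistance ΣR = 34.6 + 2.58 + 1.79 = 38.97 Ω.
By the voltage-divider rule, V = 13.7 × 34.60/38.97 = 12.16 V.

V ≈ 12.2 V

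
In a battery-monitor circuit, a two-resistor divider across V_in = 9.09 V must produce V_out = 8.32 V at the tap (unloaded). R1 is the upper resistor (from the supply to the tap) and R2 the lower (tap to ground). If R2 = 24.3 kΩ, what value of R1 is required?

R1 ≈ 2.25 kΩ

Required fraction k = V_out/V_in = 0.9153.
R1 = R2·(1/k − 1) = 24.3 × 0.09255 = 2.249 kΩ.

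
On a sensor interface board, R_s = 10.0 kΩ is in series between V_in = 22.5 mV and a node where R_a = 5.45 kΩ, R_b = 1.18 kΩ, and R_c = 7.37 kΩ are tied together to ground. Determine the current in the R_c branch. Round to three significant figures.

Equivalent of the parallel group: R_p = 0.8572 kΩ.
V_A by voltage divider: V_A = 22.5 × 0.8572/(10.0 + 0.8572) = 1.776 mV.
I(R_c) = V_A / R_c = 1.776/7.37 = 0.2410 µA.

I ≈ 0.241 µA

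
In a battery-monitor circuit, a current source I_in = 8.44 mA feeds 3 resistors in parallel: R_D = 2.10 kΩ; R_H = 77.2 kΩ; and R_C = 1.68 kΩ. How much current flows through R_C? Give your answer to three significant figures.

I ≈ 4.63 mA

ΣG = 1/2.10 + 1/77.2 + 1/1.68 = 1.084.
Current divider: I(R_C) = I_in · G_k/ΣG = 8.44 × (0.5952/1.084) = 8.44 × 0.5489 = 4.633 mA.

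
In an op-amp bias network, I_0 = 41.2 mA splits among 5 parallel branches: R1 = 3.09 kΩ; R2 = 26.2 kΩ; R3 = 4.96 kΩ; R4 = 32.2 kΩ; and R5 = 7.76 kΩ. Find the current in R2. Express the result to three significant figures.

I ≈ 2.17 mA

Conductances: ΣG = 1/3.09 + 1/26.2 + 1/4.96 + 1/32.2 + 1/7.76 = 0.7233 (1/kΩ).
Current divider: I(R2) = I_0 · G_k/ΣG = 41.2 × (0.03817/0.7233) = 41.2 × 0.05277 = 2.174 mA.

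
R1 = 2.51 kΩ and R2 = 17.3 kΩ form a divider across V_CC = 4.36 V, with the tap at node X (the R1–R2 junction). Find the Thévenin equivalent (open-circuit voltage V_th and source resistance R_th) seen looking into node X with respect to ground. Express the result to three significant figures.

V_th ≈ 3.81 V, R_th ≈ 2.19 kΩ

V_th is the unloaded tap voltage: V_CC · R2/(R1+R2) = 4.36 × 0.8733 = 3.808 V.
Zeroing V_CC shorts the top of R1 to ground, so R_th = R1 ‖ R2 = 2.192 kΩ.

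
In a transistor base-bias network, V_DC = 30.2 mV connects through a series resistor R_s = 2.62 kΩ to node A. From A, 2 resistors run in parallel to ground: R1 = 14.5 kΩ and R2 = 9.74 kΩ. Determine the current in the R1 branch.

I ≈ 1.44 µA

Combine the parallel branches: R_p = (1/14.5 + 1/9.74)⁻¹ = 5.826 kΩ.
V_A = 30.2 × 5.826/8.446 = 20.83 mV.
I(R1) = V_A / R1 = 20.83/14.5 = 1.437 µA.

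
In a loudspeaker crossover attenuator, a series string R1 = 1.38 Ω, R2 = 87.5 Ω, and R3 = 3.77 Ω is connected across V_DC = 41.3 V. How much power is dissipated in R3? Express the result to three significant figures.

The common current is I = 41.3/92.65 = 0.4458 A.
P = I²R = 0.1987 × 3.77 = 0.7491 W.

P ≈ 0.749 W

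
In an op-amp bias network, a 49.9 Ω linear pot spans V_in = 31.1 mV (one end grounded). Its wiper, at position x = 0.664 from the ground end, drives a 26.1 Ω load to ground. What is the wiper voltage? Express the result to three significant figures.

V_out ≈ 14.5 mV

Lower segment x·R_p = 33.13 Ω; upper segment (1−x)·R_p = 16.77 Ω.
R_L loads the lower segment: effective lower R = 14.60 Ω.
Then V_out = V_in · 14.60/(16.77 + 14.60) = 14.48 mV.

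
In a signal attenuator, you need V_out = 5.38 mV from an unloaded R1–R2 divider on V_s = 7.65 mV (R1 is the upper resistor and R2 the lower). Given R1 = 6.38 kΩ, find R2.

R2 ≈ 15.1 kΩ

The divider ratio is R2/(R1+R2) = 5.38/7.65 = 0.7033.
R2 = R1 · 0.7033/(1 − 0.7033) = 15.12 kΩ.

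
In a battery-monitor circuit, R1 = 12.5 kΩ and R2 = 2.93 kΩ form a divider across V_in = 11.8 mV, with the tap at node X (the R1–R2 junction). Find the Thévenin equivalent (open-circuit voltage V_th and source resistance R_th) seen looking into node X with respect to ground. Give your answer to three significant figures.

V_th is the unloaded tap voltage: V_in · R2/(R1+R2) = 11.8 × 0.1899 = 2.241 mV.
Zeroing V_in shorts the top of R1 to ground, so R_th = R1 ‖ R2 = 2.374 kΩ.

V_th ≈ 2.24 mV, R_th ≈ 2.37 kΩ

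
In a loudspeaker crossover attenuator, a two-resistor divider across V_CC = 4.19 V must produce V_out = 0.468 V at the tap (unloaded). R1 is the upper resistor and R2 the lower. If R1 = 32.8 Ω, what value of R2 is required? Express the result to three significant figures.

Required fraction k = V_out/V_CC = 0.1117.
R2 = R1 · 0.1117/(1 − 0.1117) = 4.124 Ω.

R2 ≈ 4.12 Ω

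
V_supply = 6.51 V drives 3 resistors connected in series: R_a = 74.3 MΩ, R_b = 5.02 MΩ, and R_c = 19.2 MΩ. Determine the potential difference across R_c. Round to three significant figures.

V ≈ 1.27 V

Series total: ΣR = 74.3 + 5.02 + 19.2 = 98.52 MΩ.
By the voltage-divider rule, V = 6.51 × 19.20/98.52 = 1.269 V.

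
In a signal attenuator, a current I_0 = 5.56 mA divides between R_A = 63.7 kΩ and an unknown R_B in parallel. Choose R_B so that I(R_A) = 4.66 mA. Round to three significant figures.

R_B ≈ 330 kΩ

In a two-way split, I_A/I_0 = R_B/(R_A + R_B).
4.66/5.56 = R_B/(R_A + R_B) → R_B = R_A · (0.8381)/(1 − 0.8381) = 63.7 × 5.178 = 329.8 kΩ.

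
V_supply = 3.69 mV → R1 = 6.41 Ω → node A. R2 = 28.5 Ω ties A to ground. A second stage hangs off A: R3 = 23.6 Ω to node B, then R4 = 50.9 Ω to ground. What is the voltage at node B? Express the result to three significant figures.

V_B ≈ 1.92 mV

Node A sees R2 in parallel with the series input of stage 2, R3 + R4 = 74.50 Ω.
R2 ‖ (R3+R4) = 20.61 Ω.
V_A = 3.69 × 20.61/(6.41 + 20.61) = 2.815 mV.
Stage 2 is unloaded, so V_B = V_A · R4/(R3+R4) = 2.815 × 50.9/74.50 = 1.923 mV.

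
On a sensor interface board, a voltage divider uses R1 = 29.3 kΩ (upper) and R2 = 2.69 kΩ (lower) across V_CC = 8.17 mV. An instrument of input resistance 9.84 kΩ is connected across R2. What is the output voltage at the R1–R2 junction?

V_out ≈ 0.549 mV

R2 ‖ R_L = (2.69 × 9.84)/(2.69 + 9.84) = 2.112 kΩ.
Now apply the divider: V_out = 8.17 × 0.06725 = 0.5494 mV.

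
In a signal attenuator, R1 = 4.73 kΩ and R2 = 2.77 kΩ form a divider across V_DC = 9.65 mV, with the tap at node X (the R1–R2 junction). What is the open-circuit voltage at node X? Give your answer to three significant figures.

With X open, the divider is unloaded: V_th = 9.65 × 2.77/7.500 = 3.564 mV.

V_th ≈ 3.56 mV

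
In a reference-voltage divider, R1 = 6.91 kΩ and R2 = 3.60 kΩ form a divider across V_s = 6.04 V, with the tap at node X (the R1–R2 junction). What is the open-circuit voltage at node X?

V_th ≈ 2.07 V

With X open, the divider is unloaded: V_th = 6.04 × 3.60/10.51 = 2.069 V.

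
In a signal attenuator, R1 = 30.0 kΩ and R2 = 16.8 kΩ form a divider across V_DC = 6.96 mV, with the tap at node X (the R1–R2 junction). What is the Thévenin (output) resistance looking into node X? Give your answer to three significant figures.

R_th ≈ 10.8 kΩ

Zeroing V_DC shorts the top of R1 to ground, so R_th = R1 ‖ R2 = 10.77 kΩ.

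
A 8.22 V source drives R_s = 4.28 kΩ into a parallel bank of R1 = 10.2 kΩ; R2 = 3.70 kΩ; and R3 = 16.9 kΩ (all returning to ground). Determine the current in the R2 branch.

Equivalent of the parallel group: R_p = 2.339 kΩ.
V_A = 8.22 × 2.339/6.619 = 2.905 V.
Branch current I = V_A/R2 = 2.905/3.70 = 0.7851 mA.

I ≈ 0.785 mA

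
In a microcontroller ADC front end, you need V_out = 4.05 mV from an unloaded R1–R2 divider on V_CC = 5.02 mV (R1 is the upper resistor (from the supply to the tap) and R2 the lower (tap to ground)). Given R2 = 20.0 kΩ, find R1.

Required fraction k = V_out/V_CC = 0.8068.
So R1 = R2 · (V_CC/V_out − 1) = 20.0 × (5.02/4.05 − 1) = 20.0 × 0.2395 = 4.790 kΩ.

R1 ≈ 4.79 kΩ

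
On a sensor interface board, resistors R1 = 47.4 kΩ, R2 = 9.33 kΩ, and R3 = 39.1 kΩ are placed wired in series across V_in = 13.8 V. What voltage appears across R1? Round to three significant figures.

Total series resistance ΣR = 47.4 + 9.33 + 39.1 = 95.83 kΩ.
V = V_in · R/ΣR = 13.8 × 0.4946 = 6.826 V.

V ≈ 6.83 V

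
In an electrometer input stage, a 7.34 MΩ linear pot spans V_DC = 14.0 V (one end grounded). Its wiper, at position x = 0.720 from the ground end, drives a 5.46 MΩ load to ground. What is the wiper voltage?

Lower segment x·R_p = 5.285 MΩ; upper segment (1−x)·R_p = 2.055 MΩ.
Lower segment in parallel with the load: 5.285 ‖ 5.46 = 2.685 MΩ.
Loaded-divider output: V_out = 14.0 × 0.5665 = 7.931 V.

V_out ≈ 7.93 V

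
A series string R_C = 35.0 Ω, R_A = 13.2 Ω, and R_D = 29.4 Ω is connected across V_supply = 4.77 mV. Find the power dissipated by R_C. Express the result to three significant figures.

ΣR = 77.60 Ω → I = 4.77/77.60 = 0.06147 mA.
P(R_C) = I²·R_C = (0.06147)² × 35.0 = 0.1322 µW.

P ≈ 0.132 µW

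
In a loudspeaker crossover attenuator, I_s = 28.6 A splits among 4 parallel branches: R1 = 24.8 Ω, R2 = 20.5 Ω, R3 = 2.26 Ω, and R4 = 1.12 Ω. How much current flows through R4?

I ≈ 17.9 A

Total conductance ΣG = 1/24.8 + 1/20.5 + 1/2.26 + 1/1.12 = 1.424 (units of 1/Ω).
Current divider: I(R4) = I_s · G_k/ΣG = 28.6 × (0.8929/1.424) = 28.6 × 0.6268 = 17.93 A.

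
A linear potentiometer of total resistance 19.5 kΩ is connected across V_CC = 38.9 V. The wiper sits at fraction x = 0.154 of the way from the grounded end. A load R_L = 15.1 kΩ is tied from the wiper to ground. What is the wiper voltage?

V_out ≈ 5.13 V

Lower segment x·R_p = 3.003 kΩ; upper segment (1−x)·R_p = 16.50 kΩ.
R_L loads the lower segment: effective lower R = 2.505 kΩ.
Loaded-divider output: V_out = 38.9 × 0.1318 = 5.128 V.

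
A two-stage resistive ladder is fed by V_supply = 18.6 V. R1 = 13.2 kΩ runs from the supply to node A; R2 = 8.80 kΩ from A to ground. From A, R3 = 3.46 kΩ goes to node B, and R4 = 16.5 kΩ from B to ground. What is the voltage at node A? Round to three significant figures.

Node A sees R2 in parallel with the series input of stage 2, R3 + R4 = 19.96 kΩ.
R2 ‖ (R3+R4) = 6.107 kΩ.
V_A = 18.6 × 6.107/(13.2 + 6.107) = 5.884 V.

V_A ≈ 5.88 V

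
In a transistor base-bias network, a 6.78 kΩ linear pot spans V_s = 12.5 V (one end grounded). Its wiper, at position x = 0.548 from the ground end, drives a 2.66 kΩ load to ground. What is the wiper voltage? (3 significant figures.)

Split the track: R_lower = x·R_p = 3.715 kΩ, R_upper = (1−x)·R_p = 3.065 kΩ.
R_L loads the lower segment: effective lower R = 1.550 kΩ.
V_out = 12.5 × 1.550/(3.065 + 1.550) = 4.199 V.

V_out ≈ 4.20 V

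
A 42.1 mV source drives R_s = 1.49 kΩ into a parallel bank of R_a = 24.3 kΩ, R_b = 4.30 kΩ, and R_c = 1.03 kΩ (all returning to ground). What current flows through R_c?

Parallel bank: R_p = 1/(1/24.3 + 1/4.30 + 1/1.03) = 0.8035 kΩ.
V_A = 42.1 × 0.8035/2.293 = 14.75 mV.
I(R_c) = V_A / R_c = 14.75/1.03 = 14.32 µA.
(Equivalently: I_total = 18.36 µA, then current-divider fraction G_k/ΣG = 0.7801.)

I ≈ 14.3 µA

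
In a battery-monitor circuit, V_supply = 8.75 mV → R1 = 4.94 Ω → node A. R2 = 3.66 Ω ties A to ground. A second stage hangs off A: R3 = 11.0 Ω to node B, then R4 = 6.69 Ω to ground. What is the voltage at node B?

V_B ≈ 1.26 mV

The second stage (R3 + R4 = 17.69 Ω) loads node A in parallel with R2.
Effective lower resistance at A: R2 ‖ 17.69 = 3.033 Ω.
So V_A = 8.75 × 0.3804 = 3.328 mV.
Stage 2 is unloaded, so V_B = V_A · R4/(R3+R4) = 3.328 × 6.69/17.69 = 1.259 mV.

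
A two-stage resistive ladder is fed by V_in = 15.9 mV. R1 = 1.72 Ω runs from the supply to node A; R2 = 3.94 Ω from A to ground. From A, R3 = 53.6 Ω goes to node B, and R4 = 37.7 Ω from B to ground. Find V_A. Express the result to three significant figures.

V_A ≈ 10.9 mV

Node A sees R2 in parallel with the series input of stage 2, R3 + R4 = 91.30 Ω.
Effective lower resistance at A: R2 ‖ 91.30 = 3.777 Ω.
So V_A = 15.9 × 0.6871 = 10.92 mV.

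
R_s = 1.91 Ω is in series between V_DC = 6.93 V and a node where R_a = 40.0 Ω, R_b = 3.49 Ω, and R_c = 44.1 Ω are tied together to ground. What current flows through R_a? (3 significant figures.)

I ≈ 0.106 A

Parallel bank: R_p = 1/(1/40.0 + 1/3.49 + 1/44.1) = 2.992 Ω.
V_A = 6.93 × 2.992/4.902 = 4.230 V.
I(R_a) = V_A / R_a = 4.230/40.0 = 0.1057 A.
(Equivalently: I_total = 1.414 A, then current-divider fraction G_k/ΣG = 0.07480.)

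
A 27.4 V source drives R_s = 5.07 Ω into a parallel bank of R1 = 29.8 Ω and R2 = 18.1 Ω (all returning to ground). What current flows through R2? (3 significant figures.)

Parallel bank: R_p = 1/(1/29.8 + 1/18.1) = 11.26 Ω.
V_A = 27.4 × 11.26/16.33 = 18.89 V.
I(R2) = V_A / R2 = 18.89/18.1 = 1.044 A.

I ≈ 1.04 A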